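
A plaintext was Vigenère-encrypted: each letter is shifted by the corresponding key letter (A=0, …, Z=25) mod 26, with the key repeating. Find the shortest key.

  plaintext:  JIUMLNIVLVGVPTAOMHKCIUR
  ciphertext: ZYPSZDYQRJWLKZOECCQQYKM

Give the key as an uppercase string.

  i= 0: Z-J = 16 → Q
  i= 1: Y-I = 16 → Q
  i= 2: P-U = 21 → V
  i= 3: S-M =  6 → G
  i= 4: Z-L = 14 → O
  i= 5: D-N = 16 → Q
  i= 6: Y-I = 16 → Q
  i= 7: Q-V = 21 → V
  i= 8: R-L =  6 → G
  i= 9: J-V = 14 → O
  i=10: W-G = 16 → Q
  i=11: L-V = 16 → Q
  i=12: K-P = 21 → V
  i=13: Z-T =  6 → G
  i=14: O-A = 14 → O
  i=15: E-O = 16 → Q
  i=16: C-M = 16 → Q
  i=17: C-H = 21 → V
  i=18: Q-K =  6 → G
  i=19: Q-C = 14 → O
  i=20: Y-I = 16 → Q
  i=21: K-U = 16 → Q
  i=22: M-R = 21 → V
  shifts repeat with period 5: QQVGO

QQVGO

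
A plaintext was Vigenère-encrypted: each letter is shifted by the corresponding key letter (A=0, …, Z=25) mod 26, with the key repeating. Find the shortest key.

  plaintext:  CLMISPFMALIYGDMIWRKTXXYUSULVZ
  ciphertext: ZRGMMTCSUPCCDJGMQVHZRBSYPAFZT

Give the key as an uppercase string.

XGUEUE

  i= 0: Z-C = 23 → X
  i= 1: R-L =  6 → G
  i= 2: G-M = 20 → U
  i= 3: M-I =  4 → E
  i= 4: M-S = 20 → U
  i= 5: T-P =  4 → E
  i= 6: C-F = 23 → X
  i= 7: S-M =  6 → G
  i= 8: U-A = 20 → U
  i= 9: P-L =  4 → E
  i=10: C-I = 20 → U
  i=11: C-Y =  4 → E
  i=12: D-G = 23 → X
  i=13: J-D =  6 → G
  i=14: G-M = 20 → U
  i=15: M-I =  4 → E
  i=16: Q-W = 20 → U
  i=17: V-R =  4 → E
  i=18: H-K = 23 → X
  i=19: Z-T =  6 → G
  i=20: R-X = 20 → U
  i=21: B-X =  4 → E
  i=22: S-Y = 20 → U
  i=23: Y-U =  4 → E
  i=24: P-S = 23 → X
  i=25: A-U =  6 → G
  i=26: F-L = 20 → U
  i=27: Z-V =  4 → E
  i=28: T-Z = 20 → U
  shifts repeat with period 6: XGUEUE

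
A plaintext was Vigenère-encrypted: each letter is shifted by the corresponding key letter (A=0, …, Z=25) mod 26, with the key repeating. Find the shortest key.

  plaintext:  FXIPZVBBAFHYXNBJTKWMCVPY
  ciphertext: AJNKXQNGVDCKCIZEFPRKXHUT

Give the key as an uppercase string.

  i= 0: A-F = 21 → V
  i= 1: J-X = 12 → M
  i= 2: N-I =  5 → F
  i= 3: K-P = 21 → V
  i= 4: X-Z = 24 → Y
  i= 5: Q-V = 21 → V
  i= 6: N-B = 12 → M
  i= 7: G-B =  5 → F
  i= 8: V-A = 21 → V
  i= 9: D-F = 24 → Y
  i=10: C-H = 21 → V
  i=11: K-Y = 12 → M
  i=12: C-X =  5 → F
  i=13: I-N = 21 → V
  i=14: Z-B = 24 → Y
  i=15: E-J = 21 → V
  i=16: F-T = 12 → M
  i=17: P-K =  5 → F
  i=18: R-W = 21 → V
  i=19: K-M = 24 → Y
  i=20: X-C = 21 → V
  i=21: H-V = 12 → M
  i=22: U-P =  5 → F
  i=23: T-Y = 21 → V
  shifts repeat with period 5: VMFVY

VMFVY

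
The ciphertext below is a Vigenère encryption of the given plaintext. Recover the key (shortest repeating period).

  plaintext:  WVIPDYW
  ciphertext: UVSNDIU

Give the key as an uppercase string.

YAK

  i= 0: U-W = 24 → Y
  i= 1: V-V =  0 → A
  i= 2: S-I = 10 → K
  i= 3: N-P = 24 → Y
  i= 4: D-D =  0 → A
  i= 5: I-Y = 10 → K
  i= 6: U-W = 24 → Y
  shifts repeat with period 3: YAK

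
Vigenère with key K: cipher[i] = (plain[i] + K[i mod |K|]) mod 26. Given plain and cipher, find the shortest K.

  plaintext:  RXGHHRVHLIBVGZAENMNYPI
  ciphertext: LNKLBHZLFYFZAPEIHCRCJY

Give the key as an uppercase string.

UQEE

  i= 0: L-R = 20 → U
  i= 1: N-X = 16 → Q
  i= 2: K-G =  4 → E
  i= 3: L-H =  4 → E
  i= 4: B-H = 20 → U
  i= 5: H-R = 16 → Q
  i= 6: Z-V =  4 → E
  i= 7: L-H =  4 → E
  i= 8: F-L = 20 → U
  i= 9: Y-I = 16 → Q
  i=10: F-B =  4 → E
  i=11: Z-V =  4 → E
  i=12: A-G = 20 → U
  i=13: P-Z = 16 → Q
  i=14: E-A =  4 → E
  i=15: I-E =  4 → E
  i=16: H-N = 20 → U
  i=17: C-M = 16 → Q
  i=18: R-N =  4 → E
  i=19: C-Y =  4 → E
  i=20: J-P = 20 → U
  i=21: Y-I = 16 → Q
  shifts repeat with period 4: UQEE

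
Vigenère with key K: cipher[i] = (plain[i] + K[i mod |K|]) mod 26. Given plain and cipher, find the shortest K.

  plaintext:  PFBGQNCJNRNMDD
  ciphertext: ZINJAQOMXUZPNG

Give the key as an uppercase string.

  i= 0: Z-P = 10 → K
  i= 1: I-F =  3 → D
  i= 2: N-B = 12 → M
  i= 3: J-G =  3 → D
  i= 4: A-Q = 10 → K
  i= 5: Q-N =  3 → D
  i= 6: O-C = 12 → M
  i= 7: M-J =  3 → D
  i= 8: X-N = 10 → K
  i= 9: U-R =  3 → D
  i=10: Z-N = 12 → M
  i=11: P-M =  3 → D
  i=12: N-D = 10 → K
  i=13: G-D =  3 → D
  shifts repeat with period 4: KDMD

KDMD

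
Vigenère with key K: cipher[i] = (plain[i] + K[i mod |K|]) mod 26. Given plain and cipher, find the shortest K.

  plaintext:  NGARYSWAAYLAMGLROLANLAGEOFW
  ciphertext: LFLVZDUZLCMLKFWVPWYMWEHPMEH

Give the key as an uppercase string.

  i= 0: L-N = 24 → Y
  i= 1: F-G = 25 → Z
  i= 2: L-A = 11 → L
  i= 3: V-R =  4 → E
  i= 4: Z-Y =  1 → B
  i= 5: D-S = 11 → L
  i= 6: U-W = 24 → Y
  i= 7: Z-A = 25 → Z
  i= 8: L-A = 11 → L
  i= 9: C-Y =  4 → E
  i=10: M-L =  1 → B
  i=11: L-A = 11 → L
  i=12: K-M = 24 → Y
  i=13: F-G = 25 → Z
  i=14: W-L = 11 → L
  i=15: V-R =  4 → E
  i=16: P-O =  1 → B
  i=17: W-L = 11 → L
  i=18: Y-A = 24 → Y
  i=19: M-N = 25 → Z
  i=20: W-L = 11 → L
  i=21: E-A =  4 → E
  i=22: H-G =  1 → B
  i=23: P-E = 11 → L
  i=24: M-O = 24 → Y
  i=25: E-F = 25 → Z
  i=26: H-W = 11 → L
  shifts repeat with period 6: YZLEBL

YZLEBL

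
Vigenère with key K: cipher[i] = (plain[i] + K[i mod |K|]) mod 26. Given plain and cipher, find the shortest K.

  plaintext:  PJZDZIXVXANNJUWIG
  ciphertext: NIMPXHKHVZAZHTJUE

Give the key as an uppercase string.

  i= 0: N-P = 24 → Y
  i= 1: I-J = 25 → Z
  i= 2: M-Z = 13 → N
  i= 3: P-D = 12 → M
  i= 4: X-Z = 24 → Y
  i= 5: H-I = 25 → Z
  i= 6: K-X = 13 → N
  i= 7: H-V = 12 → M
  i= 8: V-X = 24 → Y
  i= 9: Z-A = 25 → Z
  i=10: A-N = 13 → N
  i=11: Z-N = 12 → M
  i=12: H-J = 24 → Y
  i=13: T-U = 25 → Z
  i=14: J-W = 13 → N
  i=15: U-I = 12 → M
  i=16: E-G = 24 → Y
  shifts repeat with period 4: YZNM

YZNM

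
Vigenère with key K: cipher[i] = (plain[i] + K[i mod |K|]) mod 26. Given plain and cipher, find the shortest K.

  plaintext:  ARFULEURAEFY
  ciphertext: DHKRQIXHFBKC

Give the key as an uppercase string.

DQFXFE

  i= 0: D-A =  3 → D
  i= 1: H-R = 16 → Q
  i= 2: K-F =  5 → F
  i= 3: R-U = 23 → X
  i= 4: Q-L =  5 → F
  i= 5: I-E =  4 → E
  i= 6: X-U =  3 → D
  i= 7: H-R = 16 → Q
  i= 8: F-A =  5 → F
  i= 9: B-E = 23 → X
  i=10: K-F =  5 → F
  i=11: C-Y =  4 → E
  shifts repeat with period 6: DQFXFE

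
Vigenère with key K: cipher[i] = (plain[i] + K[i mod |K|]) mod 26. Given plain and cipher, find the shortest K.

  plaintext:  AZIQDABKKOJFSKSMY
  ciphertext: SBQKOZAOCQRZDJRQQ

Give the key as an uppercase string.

  i= 0: S-A = 18 → S
  i= 1: B-Z =  2 → C
  i= 2: Q-I =  8 → I
  i= 3: K-Q = 20 → U
  i= 4: O-D = 11 → L
  i= 5: Z-A = 25 → Z
  i= 6: A-B = 25 → Z
  i= 7: O-K =  4 → E
  i= 8: C-K = 18 → S
  i= 9: Q-O =  2 → C
  i=10: R-J =  8 → I
  i=11: Z-F = 20 → U
  i=12: D-S = 11 → L
  i=13: J-K = 25 → Z
  i=14: R-S = 25 → Z
  i=15: Q-M =  4 → E
  i=16: Q-Y = 18 → S
  shifts repeat with period 8: SCIULZZE

SCIULZZE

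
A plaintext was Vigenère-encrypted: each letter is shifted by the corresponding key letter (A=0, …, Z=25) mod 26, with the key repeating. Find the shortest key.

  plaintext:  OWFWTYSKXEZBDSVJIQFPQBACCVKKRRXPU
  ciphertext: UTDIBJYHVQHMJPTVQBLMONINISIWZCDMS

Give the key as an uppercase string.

  i= 0: U-O =  6 → G
  i= 1: T-W = 23 → X
  i= 2: D-F = 24 → Y
  i= 3: I-W = 12 → M
  i= 4: B-T =  8 → I
  i= 5: J-Y = 11 → L
  i= 6: Y-S =  6 → G
  i= 7: H-K = 23 → X
  i= 8: V-X = 24 → Y
  i= 9: Q-E = 12 → M
  i=10: H-Z =  8 → I
  i=11: M-B = 11 → L
  i=12: J-D =  6 → G
  i=13: P-S = 23 → X
  i=14: T-V = 24 → Y
  i=15: V-J = 12 → M
  i=16: Q-I =  8 → I
  i=17: B-Q = 11 → L
  i=18: L-F =  6 → G
  i=19: M-P = 23 → X
  i=20: O-Q = 24 → Y
  i=21: N-B = 12 → M
  i=22: I-A =  8 → I
  i=23: N-C = 11 → L
  i=24: I-C =  6 → G
  i=25: S-V = 23 → X
  i=26: I-K = 24 → Y
  i=27: W-K = 12 → M
  i=28: Z-R =  8 → I
  i=29: C-R = 11 → L
  i=30: D-X =  6 → G
  i=31: M-P = 23 → X
  i=32: S-U = 24 → Y
  shifts repeat with period 6: GXYMIL

GXYMIL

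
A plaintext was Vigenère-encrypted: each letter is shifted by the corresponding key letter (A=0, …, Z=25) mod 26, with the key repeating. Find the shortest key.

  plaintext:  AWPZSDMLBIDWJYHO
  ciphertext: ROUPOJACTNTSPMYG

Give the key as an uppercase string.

RSFQWGO

  i= 0: R-A = 17 → R
  i= 1: O-W = 18 → S
  i= 2: U-P =  5 → F
  i= 3: P-Z = 16 → Q
  i= 4: O-S = 22 → W
  i= 5: J-D =  6 → G
  i= 6: A-M = 14 → O
  i= 7: C-L = 17 → R
  i= 8: T-B = 18 → S
  i= 9: N-I =  5 → F
  i=10: T-D = 16 → Q
  i=11: S-W = 22 → W
  i=12: P-J =  6 → G
  i=13: M-Y = 14 → O
  i=14: Y-H = 17 → R
  i=15: G-O = 18 → S
  shifts repeat with period 7: RSFQWGO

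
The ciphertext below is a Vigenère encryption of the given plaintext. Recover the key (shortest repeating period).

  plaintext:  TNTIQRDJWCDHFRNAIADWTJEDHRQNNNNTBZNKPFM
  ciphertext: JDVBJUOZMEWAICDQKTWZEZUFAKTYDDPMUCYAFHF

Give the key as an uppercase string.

QQCTTDL

  i= 0: J-T = 16 → Q
  i= 1: D-N = 16 → Q
  i= 2: V-T =  2 → C
  i= 3: B-I = 19 → T
  i= 4: J-Q = 19 → T
  i= 5: U-R =  3 → D
  i= 6: O-D = 11 → L
  i= 7: Z-J = 16 → Q
  i= 8: M-W = 16 → Q
  i= 9: E-C =  2 → C
  i=10: W-D = 19 → T
  i=11: A-H = 19 → T
  i=12: I-F =  3 → D
  i=13: C-R = 11 → L
  i=14: D-N = 16 → Q
  i=15: Q-A = 16 → Q
  i=16: K-I =  2 → C
  i=17: T-A = 19 → T
  i=18: W-D = 19 → T
  i=19: Z-W =  3 → D
  i=20: E-T = 11 → L
  i=21: Z-J = 16 → Q
  i=22: U-E = 16 → Q
  i=23: F-D =  2 → C
  i=24: A-H = 19 → T
  i=25: K-R = 19 → T
  i=26: T-Q =  3 → D
  i=27: Y-N = 11 → L
  i=28: D-N = 16 → Q
  i=29: D-N = 16 → Q
  i=30: P-N =  2 → C
  i=31: M-T = 19 → T
  i=32: U-B = 19 → T
  i=33: C-Z =  3 → D
  i=34: Y-N = 11 → L
  i=35: A-K = 16 → Q
  i=36: F-P = 16 → Q
  i=37: H-F =  2 → C
  i=38: F-M = 19 → T
  shifts repeat with period 7: QQCTTDL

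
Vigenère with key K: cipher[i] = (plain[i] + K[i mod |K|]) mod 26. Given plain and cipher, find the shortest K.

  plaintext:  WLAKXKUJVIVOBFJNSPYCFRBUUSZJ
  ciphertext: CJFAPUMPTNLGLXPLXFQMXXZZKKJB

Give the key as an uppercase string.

  i= 0: C-W =  6 → G
  i= 1: J-L = 24 → Y
  i= 2: F-A =  5 → F
  i= 3: A-K = 16 → Q
  i= 4: P-X = 18 → S
  i= 5: U-K = 10 → K
  i= 6: M-U = 18 → S
  i= 7: P-J =  6 → G
  i= 8: T-V = 24 → Y
  i= 9: N-I =  5 → F
  i=10: L-V = 16 → Q
  i=11: G-O = 18 → S
  i=12: L-B = 10 → K
  i=13: X-F = 18 → S
  i=14: P-J =  6 → G
  i=15: L-N = 24 → Y
  i=16: X-S =  5 → F
  i=17: F-P = 16 → Q
  i=18: Q-Y = 18 → S
  i=19: M-C = 10 → K
  i=20: X-F = 18 → S
  i=21: X-R =  6 → G
  i=22: Z-B = 24 → Y
  i=23: Z-U =  5 → F
  i=24: K-U = 16 → Q
  i=25: K-S = 18 → S
  i=26: J-Z = 10 → K
  i=27: B-J = 18 → S
  shifts repeat with period 7: GYFQSKS

GYFQSKS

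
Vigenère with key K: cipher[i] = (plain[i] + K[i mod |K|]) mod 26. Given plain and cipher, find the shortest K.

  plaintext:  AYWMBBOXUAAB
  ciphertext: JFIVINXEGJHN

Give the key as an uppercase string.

  i= 0: J-A =  9 → J
  i= 1: F-Y =  7 → H
  i= 2: I-W = 12 → M
  i= 3: V-M =  9 → J
  i= 4: I-B =  7 → H
  i= 5: N-B = 12 → M
  i= 6: X-O =  9 → J
  i= 7: E-X =  7 → H
  i= 8: G-U = 12 → M
  i= 9: J-A =  9 → J
  i=10: H-A =  7 → H
  i=11: N-B = 12 → M
  shifts repeat with period 3: JHM

JHM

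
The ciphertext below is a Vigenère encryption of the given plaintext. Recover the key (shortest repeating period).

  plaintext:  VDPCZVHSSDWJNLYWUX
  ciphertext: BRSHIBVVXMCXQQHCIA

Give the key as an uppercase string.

  i= 0: B-V =  6 → G
  i= 1: R-D = 14 → O
  i= 2: S-P =  3 → D
  i= 3: H-C =  5 → F
  i= 4: I-Z =  9 → J
  i= 5: B-V =  6 → G
  i= 6: V-H = 14 → O
  i= 7: V-S =  3 → D
  i= 8: X-S =  5 → F
  i= 9: M-D =  9 → J
  i=10: C-W =  6 → G
  i=11: X-J = 14 → O
  i=12: Q-N =  3 → D
  i=13: Q-L =  5 → F
  i=14: H-Y =  9 → J
  i=15: C-W =  6 → G
  i=16: I-U = 14 → O
  i=17: A-X =  3 → D
  shifts repeat with period 5: GODFJ

GODFJ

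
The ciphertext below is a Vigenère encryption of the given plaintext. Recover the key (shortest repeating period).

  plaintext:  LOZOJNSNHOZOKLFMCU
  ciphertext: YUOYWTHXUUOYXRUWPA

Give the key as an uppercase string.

  i= 0: Y-L = 13 → N
  i= 1: U-O =  6 → G
  i= 2: O-Z = 15 → P
  i= 3: Y-O = 10 → K
  i= 4: W-J = 13 → N
  i= 5: T-N =  6 → G
  i= 6: H-S = 15 → P
  i= 7: X-N = 10 → K
  i= 8: U-H = 13 → N
  i= 9: U-O =  6 → G
  i=10: O-Z = 15 → P
  i=11: Y-O = 10 → K
  i=12: X-K = 13 → N
  i=13: R-L =  6 → G
  i=14: U-F = 15 → P
  i=15: W-M = 10 → K
  i=16: P-C = 13 → N
  i=17: A-U =  6 → G
  shifts repeat with period 4: NGPK

NGPK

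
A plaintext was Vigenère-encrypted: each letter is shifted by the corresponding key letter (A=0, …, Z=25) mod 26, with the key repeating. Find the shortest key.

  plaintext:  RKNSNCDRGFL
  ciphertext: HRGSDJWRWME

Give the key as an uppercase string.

  i= 0: H-R = 16 → Q
  i= 1: R-K =  7 → H
  i= 2: G-N = 19 → T
  i= 3: S-S =  0 → A
  i= 4: D-N = 16 → Q
  i= 5: J-C =  7 → H
  i= 6: W-D = 19 → T
  i= 7: R-R =  0 → A
  i= 8: W-G = 16 → Q
  i= 9: M-F =  7 → H
  i=10: E-L = 19 → T
  shifts repeat with period 4: QHTA

QHTA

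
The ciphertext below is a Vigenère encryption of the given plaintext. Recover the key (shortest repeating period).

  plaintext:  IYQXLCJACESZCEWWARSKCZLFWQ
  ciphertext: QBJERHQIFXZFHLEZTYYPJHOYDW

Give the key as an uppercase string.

  i= 0: Q-I =  8 → I
  i= 1: B-Y =  3 → D
  i= 2: J-Q = 19 → T
  i= 3: E-X =  7 → H
  i= 4: R-L =  6 → G
  i= 5: H-C =  5 → F
  i= 6: Q-J =  7 → H
  i= 7: I-A =  8 → I
  i= 8: F-C =  3 → D
  i= 9: X-E = 19 → T
  i=10: Z-S =  7 → H
  i=11: F-Z =  6 → G
  i=12: H-C =  5 → F
  i=13: L-E =  7 → H
  i=14: E-W =  8 → I
  i=15: Z-W =  3 → D
  i=16: T-A = 19 → T
  i=17: Y-R =  7 → H
  i=18: Y-S =  6 → G
  i=19: P-K =  5 → F
  i=20: J-C =  7 → H
  i=21: H-Z =  8 → I
  i=22: O-L =  3 → D
  i=23: Y-F = 19 → T
  i=24: D-W =  7 → H
  i=25: W-Q =  6 → G
  shifts repeat with period 7: IDTHGFH

IDTHGFH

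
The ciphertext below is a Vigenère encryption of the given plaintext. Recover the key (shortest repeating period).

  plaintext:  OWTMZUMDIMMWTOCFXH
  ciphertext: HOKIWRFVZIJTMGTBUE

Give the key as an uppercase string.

  i= 0: H-O = 19 → T
  i= 1: O-W = 18 → S
  i= 2: K-T = 17 → R
  i= 3: I-M = 22 → W
  i= 4: W-Z = 23 → X
  i= 5: R-U = 23 → X
  i= 6: F-M = 19 → T
  i= 7: V-D = 18 → S
  i= 8: Z-I = 17 → R
  i= 9: I-M = 22 → W
  i=10: J-M = 23 → X
  i=11: T-W = 23 → X
  i=12: M-T = 19 → T
  i=13: G-O = 18 → S
  i=14: T-C = 17 → R
  i=15: B-F = 22 → W
  i=16: U-X = 23 → X
  i=17: E-H = 23 → X
  shifts repeat with period 6: TSRWXX

TSRWXX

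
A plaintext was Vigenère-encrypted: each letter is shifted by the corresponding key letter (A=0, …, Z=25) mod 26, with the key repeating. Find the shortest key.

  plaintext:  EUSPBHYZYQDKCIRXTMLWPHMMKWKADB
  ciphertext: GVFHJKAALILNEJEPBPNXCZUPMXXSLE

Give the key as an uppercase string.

  i= 0: G-E =  2 → C
  i= 1: V-U =  1 → B
  i= 2: F-S = 13 → N
  i= 3: H-P = 18 → S
  i= 4: J-B =  8 → I
  i= 5: K-H =  3 → D
  i= 6: A-Y =  2 → C
  i= 7: A-Z =  1 → B
  i= 8: L-Y = 13 → N
  i= 9: I-Q = 18 → S
  i=10: L-D =  8 → I
  i=11: N-K =  3 → D
  i=12: E-C =  2 → C
  i=13: J-I =  1 → B
  i=14: E-R = 13 → N
  i=15: P-X = 18 → S
  i=16: B-T =  8 → I
  i=17: P-M =  3 → D
  i=18: N-L =  2 → C
  i=19: X-W =  1 → B
  i=20: C-P = 13 → N
  i=21: Z-H = 18 → S
  i=22: U-M =  8 → I
  i=23: P-M =  3 → D
  i=24: M-K =  2 → C
  i=25: X-W =  1 → B
  i=26: X-K = 13 → N
  i=27: S-A = 18 → S
  i=28: L-D =  8 → I
  i=29: E-B =  3 → D
  shifts repeat with period 6: CBNSID

CBNSID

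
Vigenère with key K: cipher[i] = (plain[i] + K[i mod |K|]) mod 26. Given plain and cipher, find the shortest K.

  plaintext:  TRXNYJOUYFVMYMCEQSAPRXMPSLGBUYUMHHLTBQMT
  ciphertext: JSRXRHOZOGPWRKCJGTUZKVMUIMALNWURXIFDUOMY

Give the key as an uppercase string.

  i= 0: J-T = 16 → Q
  i= 1: S-R =  1 → B
  i= 2: R-X = 20 → U
  i= 3: X-N = 10 → K
  i= 4: R-Y = 19 → T
  i= 5: H-J = 24 → Y
  i= 6: O-O =  0 → A
  i= 7: Z-U =  5 → F
  i= 8: O-Y = 16 → Q
  i= 9: G-F =  1 → B
  i=10: P-V = 20 → U
  i=11: W-M = 10 → K
  i=12: R-Y = 19 → T
  i=13: K-M = 24 → Y
  i=14: C-C =  0 → A
  i=15: J-E =  5 → F
  i=16: G-Q = 16 → Q
  i=17: T-S =  1 → B
  i=18: U-A = 20 → U
  i=19: Z-P = 10 → K
  i=20: K-R = 19 → T
  i=21: V-X = 24 → Y
  i=22: M-M =  0 → A
  i=23: U-P =  5 → F
  i=24: I-S = 16 → Q
  i=25: M-L =  1 → B
  i=26: A-G = 20 → U
  i=27: L-B = 10 → K
  i=28: N-U = 19 → T
  i=29: W-Y = 24 → Y
  i=30: U-U =  0 → A
  i=31: R-M =  5 → F
  i=32: X-H = 16 → Q
  i=33: I-H =  1 → B
  i=34: F-L = 20 → U
  i=35: D-T = 10 → K
  i=36: U-B = 19 → T
  i=37: O-Q = 24 → Y
  i=38: M-M =  0 → A
  i=39: Y-T =  5 → F
  shifts repeat with period 8: QBUKTYAF

QBUKTYAF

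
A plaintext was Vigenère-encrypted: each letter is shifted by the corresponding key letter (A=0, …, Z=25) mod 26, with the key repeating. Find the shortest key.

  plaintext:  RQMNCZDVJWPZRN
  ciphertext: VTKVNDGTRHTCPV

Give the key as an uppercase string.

EDYIL

  i= 0: V-R =  4 → E
  i= 1: T-Q =  3 → D
  i= 2: K-M = 24 → Y
  i= 3: V-N =  8 → I
  i= 4: N-C = 11 → L
  i= 5: D-Z =  4 → E
  i= 6: G-D =  3 → D
  i= 7: T-V = 24 → Y
  i= 8: R-J =  8 → I
  i= 9: H-W = 11 → L
  i=10: T-P =  4 → E
  i=11: C-Z =  3 → D
  i=12: P-R = 24 → Y
  i=13: V-N =  8 → I
  shifts repeat with period 5: EDYIL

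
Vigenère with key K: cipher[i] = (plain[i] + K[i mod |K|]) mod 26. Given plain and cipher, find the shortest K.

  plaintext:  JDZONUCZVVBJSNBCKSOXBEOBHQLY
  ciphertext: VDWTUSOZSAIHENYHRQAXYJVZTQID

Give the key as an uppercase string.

MAXFHY

  i= 0: V-J = 12 → M
  i= 1: D-D =  0 → A
  i= 2: W-Z = 23 → X
  i= 3: T-O =  5 → F
  i= 4: U-N =  7 → H
  i= 5: S-U = 24 → Y
  i= 6: O-C = 12 → M
  i= 7: Z-Z =  0 → A
  i= 8: S-V = 23 → X
  i= 9: A-V =  5 → F
  i=10: I-B =  7 → H
  i=11: H-J = 24 → Y
  i=12: E-S = 12 → M
  i=13: N-N =  0 → A
  i=14: Y-B = 23 → X
  i=15: H-C =  5 → F
  i=16: R-K =  7 → H
  i=17: Q-S = 24 → Y
  i=18: A-O = 12 → M
  i=19: X-X =  0 → A
  i=20: Y-B = 23 → X
  i=21: J-E =  5 → F
  i=22: V-O =  7 → H
  i=23: Z-B = 24 → Y
  i=24: T-H = 12 → M
  i=25: Q-Q =  0 → A
  i=26: I-L = 23 → X
  i=27: D-Y =  5 → F
  shifts repeat with period 6: MAXFHY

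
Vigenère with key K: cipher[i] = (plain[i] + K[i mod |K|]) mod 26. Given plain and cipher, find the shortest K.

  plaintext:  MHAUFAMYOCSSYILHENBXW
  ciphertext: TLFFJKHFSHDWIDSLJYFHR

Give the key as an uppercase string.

HEFLEKV

  i= 0: T-M =  7 → H
  i= 1: L-H =  4 → E
  i= 2: F-A =  5 → F
  i= 3: F-U = 11 → L
  i= 4: J-F =  4 → E
  i= 5: K-A = 10 → K
  i= 6: H-M = 21 → V
  i= 7: F-Y =  7 → H
  i= 8: S-O =  4 → E
  i= 9: H-C =  5 → F
  i=10: D-S = 11 → L
  i=11: W-S =  4 → E
  i=12: I-Y = 10 → K
  i=13: D-I = 21 → V
  i=14: S-L =  7 → H
  i=15: L-H =  4 → E
  i=16: J-E =  5 → F
  i=17: Y-N = 11 → L
  i=18: F-B =  4 → E
  i=19: H-X = 10 → K
  i=20: R-W = 21 → V
  shifts repeat with period 7: HEFLEKV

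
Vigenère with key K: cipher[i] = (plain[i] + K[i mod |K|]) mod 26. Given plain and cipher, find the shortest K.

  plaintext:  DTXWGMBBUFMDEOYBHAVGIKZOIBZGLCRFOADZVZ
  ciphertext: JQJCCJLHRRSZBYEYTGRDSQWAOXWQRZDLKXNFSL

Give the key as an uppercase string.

GXMGWXK

  i= 0: J-D =  6 → G
  i= 1: Q-T = 23 → X
  i= 2: J-X = 12 → M
  i= 3: C-W =  6 → G
  i= 4: C-G = 22 → W
  i= 5: J-M = 23 → X
  i= 6: L-B = 10 → K
  i= 7: H-B =  6 → G
  i= 8: R-U = 23 → X
  i= 9: R-F = 12 → M
  i=10: S-M =  6 → G
  i=11: Z-D = 22 → W
  i=12: B-E = 23 → X
  i=13: Y-O = 10 → K
  i=14: E-Y =  6 → G
  i=15: Y-B = 23 → X
  i=16: T-H = 12 → M
  i=17: G-A =  6 → G
  i=18: R-V = 22 → W
  i=19: D-G = 23 → X
  i=20: S-I = 10 → K
  i=21: Q-K =  6 → G
  i=22: W-Z = 23 → X
  i=23: A-O = 12 → M
  i=24: O-I =  6 → G
  i=25: X-B = 22 → W
  i=26: W-Z = 23 → X
  i=27: Q-G = 10 → K
  i=28: R-L =  6 → G
  i=29: Z-C = 23 → X
  i=30: D-R = 12 → M
  i=31: L-F =  6 → G
  i=32: K-O = 22 → W
  i=33: X-A = 23 → X
  i=34: N-D = 10 → K
  i=35: F-Z =  6 → G
  i=36: S-V = 23 → X
  i=37: L-Z = 12 → M
  shifts repeat with period 7: GXMGWXK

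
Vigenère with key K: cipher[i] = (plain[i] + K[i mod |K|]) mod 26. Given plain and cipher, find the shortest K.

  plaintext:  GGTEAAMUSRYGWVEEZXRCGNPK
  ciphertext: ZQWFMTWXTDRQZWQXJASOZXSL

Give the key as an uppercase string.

TKDBM

  i= 0: Z-G = 19 → T
  i= 1: Q-G = 10 → K
  i= 2: W-T =  3 → D
  i= 3: F-E =  1 → B
  i= 4: M-A = 12 → M
  i= 5: T-A = 19 → T
  i= 6: W-M = 10 → K
  i= 7: X-U =  3 → D
  i= 8: T-S =  1 → B
  i= 9: D-R = 12 → M
  i=10: R-Y = 19 → T
  i=11: Q-G = 10 → K
  i=12: Z-W =  3 → D
  i=13: W-V =  1 → B
  i=14: Q-E = 12 → M
  i=15: X-E = 19 → T
  i=16: J-Z = 10 → K
  i=17: A-X =  3 → D
  i=18: S-R =  1 → B
  i=19: O-C = 12 → M
  i=20: Z-G = 19 → T
  i=21: X-N = 10 → K
  i=22: S-P =  3 → D
  i=23: L-K =  1 → B
  shifts repeat with period 5: TKDBM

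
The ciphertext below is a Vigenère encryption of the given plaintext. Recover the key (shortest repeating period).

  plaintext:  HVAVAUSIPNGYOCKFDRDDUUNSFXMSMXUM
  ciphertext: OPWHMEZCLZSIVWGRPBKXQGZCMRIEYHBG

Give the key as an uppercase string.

HUWMMK

  i= 0: O-H =  7 → H
  i= 1: P-V = 20 → U
  i= 2: W-A = 22 → W
  i= 3: H-V = 12 → M
  i= 4: M-A = 12 → M
  i= 5: E-U = 10 → K
  i= 6: Z-S =  7 → H
  i= 7: C-I = 20 → U
  i= 8: L-P = 22 → W
  i= 9: Z-N = 12 → M
  i=10: S-G = 12 → M
  i=11: I-Y = 10 → K
  i=12: V-O =  7 → H
  i=13: W-C = 20 → U
  i=14: G-K = 22 → W
  i=15: R-F = 12 → M
  i=16: P-D = 12 → M
  i=17: B-R = 10 → K
  i=18: K-D =  7 → H
  i=19: X-D = 20 → U
  i=20: Q-U = 22 → W
  i=21: G-U = 12 → M
  i=22: Z-N = 12 → M
  i=23: C-S = 10 → K
  i=24: M-F =  7 → H
  i=25: R-X = 20 → U
  i=26: I-M = 22 → W
  i=27: E-S = 12 → M
  i=28: Y-M = 12 → M
  i=29: H-X = 10 → K
  i=30: B-U =  7 → H
  i=31: G-M = 20 → U
  shifts repeat with period 6: HUWMMK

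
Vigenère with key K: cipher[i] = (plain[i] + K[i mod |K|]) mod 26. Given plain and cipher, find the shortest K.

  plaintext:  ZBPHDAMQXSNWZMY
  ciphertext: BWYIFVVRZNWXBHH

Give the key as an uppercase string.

  i= 0: B-Z =  2 → C
  i= 1: W-B = 21 → V
  i= 2: Y-P =  9 → J
  i= 3: I-H =  1 → B
  i= 4: F-D =  2 → C
  i= 5: V-A = 21 → V
  i= 6: V-M =  9 → J
  i= 7: R-Q =  1 → B
  i= 8: Z-X =  2 → C
  i= 9: N-S = 21 → V
  i=10: W-N =  9 → J
  i=11: X-W =  1 → B
  i=12: B-Z =  2 → C
  i=13: H-M = 21 → V
  i=14: H-Y =  9 → J
  shifts repeat with period 4: CVJB

CVJB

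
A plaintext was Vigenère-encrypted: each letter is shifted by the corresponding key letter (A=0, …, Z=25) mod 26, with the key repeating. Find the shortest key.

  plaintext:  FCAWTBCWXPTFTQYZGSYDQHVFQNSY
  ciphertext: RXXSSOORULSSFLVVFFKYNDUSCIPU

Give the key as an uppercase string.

  i= 0: R-F = 12 → M
  i= 1: X-C = 21 → V
  i= 2: X-A = 23 → X
  i= 3: S-W = 22 → W
  i= 4: S-T = 25 → Z
  i= 5: O-B = 13 → N
  i= 6: O-C = 12 → M
  i= 7: R-W = 21 → V
  i= 8: U-X = 23 → X
  i= 9: L-P = 22 → W
  i=10: S-T = 25 → Z
  i=11: S-F = 13 → N
  i=12: F-T = 12 → M
  i=13: L-Q = 21 → V
  i=14: V-Y = 23 → X
  i=15: V-Z = 22 → W
  i=16: F-G = 25 → Z
  i=17: F-S = 13 → N
  i=18: K-Y = 12 → M
  i=19: Y-D = 21 → V
  i=20: N-Q = 23 → X
  i=21: D-H = 22 → W
  i=22: U-V = 25 → Z
  i=23: S-F = 13 → N
  i=24: C-Q = 12 → M
  i=25: I-N = 21 → V
  i=26: P-S = 23 → X
  i=27: U-Y = 22 → W
  shifts repeat with period 6: MVXWZN

MVXWZN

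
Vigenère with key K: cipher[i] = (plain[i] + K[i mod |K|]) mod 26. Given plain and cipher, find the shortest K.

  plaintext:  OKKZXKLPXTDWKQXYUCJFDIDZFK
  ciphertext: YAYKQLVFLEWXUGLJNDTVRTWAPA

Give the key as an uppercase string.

  i= 0: Y-O = 10 → K
  i= 1: A-K = 16 → Q
  i= 2: Y-K = 14 → O
  i= 3: K-Z = 11 → L
  i= 4: Q-X = 19 → T
  i= 5: L-K =  1 → B
  i= 6: V-L = 10 → K
  i= 7: F-P = 16 → Q
  i= 8: L-X = 14 → O
  i= 9: E-T = 11 → L
  i=10: W-D = 19 → T
  i=11: X-W =  1 → B
  i=12: U-K = 10 → K
  i=13: G-Q = 16 → Q
  i=14: L-X = 14 → O
  i=15: J-Y = 11 → L
  i=16: N-U = 19 → T
  i=17: D-C =  1 → B
  i=18: T-J = 10 → K
  i=19: V-F = 16 → Q
  i=20: R-D = 14 → O
  i=21: T-I = 11 → L
  i=22: W-D = 19 → T
  i=23: A-Z =  1 → B
  i=24: P-F = 10 → K
  i=25: A-K = 16 → Q
  shifts repeat with period 6: KQOLTB

KQOLTB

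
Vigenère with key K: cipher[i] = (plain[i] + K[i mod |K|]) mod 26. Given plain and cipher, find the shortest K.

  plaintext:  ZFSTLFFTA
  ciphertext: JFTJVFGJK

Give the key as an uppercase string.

KABQ

  i= 0: J-Z = 10 → K
  i= 1: F-F =  0 → A
  i= 2: T-S =  1 → B
  i= 3: J-T = 16 → Q
  i= 4: V-L = 10 → K
  i= 5: F-F =  0 → A
  i= 6: G-F =  1 → B
  i= 7: J-T = 16 → Q
  i= 8: K-A = 10 → K
  shifts repeat with period 4: KABQ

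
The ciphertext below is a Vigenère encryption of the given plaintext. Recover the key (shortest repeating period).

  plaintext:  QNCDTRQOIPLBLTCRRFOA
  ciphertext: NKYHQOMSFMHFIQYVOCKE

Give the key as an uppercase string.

  i= 0: N-Q = 23 → X
  i= 1: K-N = 23 → X
  i= 2: Y-C = 22 → W
  i= 3: H-D =  4 → E
  i= 4: Q-T = 23 → X
  i= 5: O-R = 23 → X
  i= 6: M-Q = 22 → W
  i= 7: S-O =  4 → E
  i= 8: F-I = 23 → X
  i= 9: M-P = 23 → X
  i=10: H-L = 22 → W
  i=11: F-B =  4 → E
  i=12: I-L = 23 → X
  i=13: Q-T = 23 → X
  i=14: Y-C = 22 → W
  i=15: V-R =  4 → E
  i=16: O-R = 23 → X
  i=17: C-F = 23 → X
  i=18: K-O = 22 → W
  i=19: E-A =  4 → E
  shifts repeat with period 4: XXWE

XXWE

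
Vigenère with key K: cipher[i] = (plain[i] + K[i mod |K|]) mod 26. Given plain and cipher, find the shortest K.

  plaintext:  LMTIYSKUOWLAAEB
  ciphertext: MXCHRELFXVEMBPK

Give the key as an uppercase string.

  i= 0: M-L =  1 → B
  i= 1: X-M = 11 → L
  i= 2: C-T =  9 → J
  i= 3: H-I = 25 → Z
  i= 4: R-Y = 19 → T
  i= 5: E-S = 12 → M
  i= 6: L-K =  1 → B
  i= 7: F-U = 11 → L
  i= 8: X-O =  9 → J
  i= 9: V-W = 25 → Z
  i=10: E-L = 19 → T
  i=11: M-A = 12 → M
  i=12: B-A =  1 → B
  i=13: P-E = 11 → L
  i=14: K-B =  9 → J
  shifts repeat with period 6: BLJZTM

BLJZTM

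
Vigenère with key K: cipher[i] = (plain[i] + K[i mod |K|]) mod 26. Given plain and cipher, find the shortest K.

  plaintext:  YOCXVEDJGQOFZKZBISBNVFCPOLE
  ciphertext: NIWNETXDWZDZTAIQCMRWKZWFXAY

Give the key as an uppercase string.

  i= 0: N-Y = 15 → P
  i= 1: I-O = 20 → U
  i= 2: W-C = 20 → U
  i= 3: N-X = 16 → Q
  i= 4: E-V =  9 → J
  i= 5: T-E = 15 → P
  i= 6: X-D = 20 → U
  i= 7: D-J = 20 → U
  i= 8: W-G = 16 → Q
  i= 9: Z-Q =  9 → J
  i=10: D-O = 15 → P
  i=11: Z-F = 20 → U
  i=12: T-Z = 20 → U
  i=13: A-K = 16 → Q
  i=14: I-Z =  9 → J
  i=15: Q-B = 15 → P
  i=16: C-I = 20 → U
  i=17: M-S = 20 → U
  i=18: R-B = 16 → Q
  i=19: W-N =  9 → J
  i=20: K-V = 15 → P
  i=21: Z-F = 20 → U
  i=22: W-C = 20 → U
  i=23: F-P = 16 → Q
  i=24: X-O =  9 → J
  i=25: A-L = 15 → P
  i=26: Y-E = 20 → U
  shifts repeat with period 5: PUUQJ

PUUQJ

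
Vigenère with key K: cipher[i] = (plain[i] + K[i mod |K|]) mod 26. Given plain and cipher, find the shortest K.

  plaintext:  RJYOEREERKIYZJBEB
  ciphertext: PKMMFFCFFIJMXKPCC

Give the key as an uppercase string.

YBO

  i= 0: P-R = 24 → Y
  i= 1: K-J =  1 → B
  i= 2: M-Y = 14 → O
  i= 3: M-O = 24 → Y
  i= 4: F-E =  1 → B
  i= 5: F-R = 14 → O
  i= 6: C-E = 24 → Y
  i= 7: F-E =  1 → B
  i= 8: F-R = 14 → O
  i= 9: I-K = 24 → Y
  i=10: J-I =  1 → B
  i=11: M-Y = 14 → O
  i=12: X-Z = 24 → Y
  i=13: K-J =  1 → B
  i=14: P-B = 14 → O
  i=15: C-E = 24 → Y
  i=16: C-B =  1 → B
  shifts repeat with period 3: YBO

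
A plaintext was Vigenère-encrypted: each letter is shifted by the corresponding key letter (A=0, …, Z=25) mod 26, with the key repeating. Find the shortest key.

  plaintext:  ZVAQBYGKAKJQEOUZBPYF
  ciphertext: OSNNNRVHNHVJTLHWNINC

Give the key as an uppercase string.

  i= 0: O-Z = 15 → P
  i= 1: S-V = 23 → X
  i= 2: N-A = 13 → N
  i= 3: N-Q = 23 → X
  i= 4: N-B = 12 → M
  i= 5: R-Y = 19 → T
  i= 6: V-G = 15 → P
  i= 7: H-K = 23 → X
  i= 8: N-A = 13 → N
  i= 9: H-K = 23 → X
  i=10: V-J = 12 → M
  i=11: J-Q = 19 → T
  i=12: T-E = 15 → P
  i=13: L-O = 23 → X
  i=14: H-U = 13 → N
  i=15: W-Z = 23 → X
  i=16: N-B = 12 → M
  i=17: I-P = 19 → T
  i=18: N-Y = 15 → P
  i=19: C-F = 23 → X
  shifts repeat with period 6: PXNXMT

PXNXMT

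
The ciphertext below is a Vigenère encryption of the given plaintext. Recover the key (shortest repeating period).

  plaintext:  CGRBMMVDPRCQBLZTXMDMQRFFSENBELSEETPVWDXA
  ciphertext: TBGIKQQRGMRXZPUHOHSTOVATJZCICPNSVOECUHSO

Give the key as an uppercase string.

  i= 0: T-C = 17 → R
  i= 1: B-G = 21 → V
  i= 2: G-R = 15 → P
  i= 3: I-B =  7 → H
  i= 4: K-M = 24 → Y
  i= 5: Q-M =  4 → E
  i= 6: Q-V = 21 → V
  i= 7: R-D = 14 → O
  i= 8: G-P = 17 → R
  i= 9: M-R = 21 → V
  i=10: R-C = 15 → P
  i=11: X-Q =  7 → H
  i=12: Z-B = 24 → Y
  i=13: P-L =  4 → E
  i=14: U-Z = 21 → V
  i=15: H-T = 14 → O
  i=16: O-X = 17 → R
  i=17: H-M = 21 → V
  i=18: S-D = 15 → P
  i=19: T-M =  7 → H
  i=20: O-Q = 24 → Y
  i=21: V-R =  4 → E
  i=22: A-F = 21 → V
  i=23: T-F = 14 → O
  i=24: J-S = 17 → R
  i=25: Z-E = 21 → V
  i=26: C-N = 15 → P
  i=27: I-B =  7 → H
  i=28: C-E = 24 → Y
  i=29: P-L =  4 → E
  i=30: N-S = 21 → V
  i=31: S-E = 14 → O
  i=32: V-E = 17 → R
  i=33: O-T = 21 → V
  i=34: E-P = 15 → P
  i=35: C-V =  7 → H
  i=36: U-W = 24 → Y
  i=37: H-D =  4 → E
  i=38: S-X = 21 → V
  i=39: O-A = 14 → O
  shifts repeat with period 8: RVPHYEVO

RVPHYEVO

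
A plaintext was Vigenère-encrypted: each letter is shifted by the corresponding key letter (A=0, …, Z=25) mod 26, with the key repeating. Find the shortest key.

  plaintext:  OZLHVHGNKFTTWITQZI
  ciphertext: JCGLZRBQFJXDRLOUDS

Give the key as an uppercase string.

  i= 0: J-O = 21 → V
  i= 1: C-Z =  3 → D
  i= 2: G-L = 21 → V
  i= 3: L-H =  4 → E
  i= 4: Z-V =  4 → E
  i= 5: R-H = 10 → K
  i= 6: B-G = 21 → V
  i= 7: Q-N =  3 → D
  i= 8: F-K = 21 → V
  i= 9: J-F =  4 → E
  i=10: X-T =  4 → E
  i=11: D-T = 10 → K
  i=12: R-W = 21 → V
  i=13: L-I =  3 → D
  i=14: O-T = 21 → V
  i=15: U-Q =  4 → E
  i=16: D-Z =  4 → E
  i=17: S-I = 10 → K
  shifts repeat with period 6: VDVEEK

VDVEEK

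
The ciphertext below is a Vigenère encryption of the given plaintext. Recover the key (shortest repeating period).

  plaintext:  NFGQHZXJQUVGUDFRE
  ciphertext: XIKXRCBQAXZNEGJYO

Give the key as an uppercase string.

KDEH

  i= 0: X-N = 10 → K
  i= 1: I-F =  3 → D
  i= 2: K-G =  4 → E
  i= 3: X-Q =  7 → H
  i= 4: R-H = 10 → K
  i= 5: C-Z =  3 → D
  i= 6: B-X =  4 → E
  i= 7: Q-J =  7 → H
  i= 8: A-Q = 10 → K
  i= 9: X-U =  3 → D
  i=10: Z-V =  4 → E
  i=11: N-G =  7 → H
  i=12: E-U = 10 → K
  i=13: G-D =  3 → D
  i=14: J-F =  4 → E
  i=15: Y-R =  7 → H
  i=16: O-E = 10 → K
  shifts repeat with period 4: KDEH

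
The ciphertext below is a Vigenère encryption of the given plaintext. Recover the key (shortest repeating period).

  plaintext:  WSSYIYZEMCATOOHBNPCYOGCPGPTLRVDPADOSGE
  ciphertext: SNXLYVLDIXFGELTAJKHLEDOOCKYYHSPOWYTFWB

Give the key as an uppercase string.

WVFNQXMZ

  i= 0: S-W = 22 → W
  i= 1: N-S = 21 → V
  i= 2: X-S =  5 → F
  i= 3: L-Y = 13 → N
  i= 4: Y-I = 16 → Q
  i= 5: V-Y = 23 → X
  i= 6: L-Z = 12 → M
  i= 7: D-E = 25 → Z
  i= 8: I-M = 22 → W
  i= 9: X-C = 21 → V
  i=10: F-A =  5 → F
  i=11: G-T = 13 → N
  i=12: E-O = 16 → Q
  i=13: L-O = 23 → X
  i=14: T-H = 12 → M
  i=15: A-B = 25 → Z
  i=16: J-N = 22 → W
  i=17: K-P = 21 → V
  i=18: H-C =  5 → F
  i=19: L-Y = 13 → N
  i=20: E-O = 16 → Q
  i=21: D-G = 23 → X
  i=22: O-C = 12 → M
  i=23: O-P = 25 → Z
  i=24: C-G = 22 → W
  i=25: K-P = 21 → V
  i=26: Y-T =  5 → F
  i=27: Y-L = 13 → N
  i=28: H-R = 16 → Q
  i=29: S-V = 23 → X
  i=30: P-D = 12 → M
  i=31: O-P = 25 → Z
  i=32: W-A = 22 → W
  i=33: Y-D = 21 → V
  i=34: T-O =  5 → F
  i=35: F-S = 13 → N
  i=36: W-G = 16 → Q
  i=37: B-E = 23 → X
  shifts repeat with period 8: WVFNQXMZ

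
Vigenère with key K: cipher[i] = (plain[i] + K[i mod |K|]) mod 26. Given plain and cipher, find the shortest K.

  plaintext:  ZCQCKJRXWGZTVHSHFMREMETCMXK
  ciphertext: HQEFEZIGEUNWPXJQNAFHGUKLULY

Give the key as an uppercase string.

IOODUQRJ

  i= 0: H-Z =  8 → I
  i= 1: Q-C = 14 → O
  i= 2: E-Q = 14 → O
  i= 3: F-C =  3 → D
  i= 4: E-K = 20 → U
  i= 5: Z-J = 16 → Q
  i= 6: I-R = 17 → R
  i= 7: G-X =  9 → J
  i= 8: E-W =  8 → I
  i= 9: U-G = 14 → O
  i=10: N-Z = 14 → O
  i=11: W-T =  3 → D
  i=12: P-V = 20 → U
  i=13: X-H = 16 → Q
  i=14: J-S = 17 → R
  i=15: Q-H =  9 → J
  i=16: N-F =  8 → I
  i=17: A-M = 14 → O
  i=18: F-R = 14 → O
  i=19: H-E =  3 → D
  i=20: G-M = 20 → U
  i=21: U-E = 16 → Q
  i=22: K-T = 17 → R
  i=23: L-C =  9 → J
  i=24: U-M =  8 → I
  i=25: L-X = 14 → O
  i=26: Y-K = 14 → O
  shifts repeat with period 8: IOODUQRJ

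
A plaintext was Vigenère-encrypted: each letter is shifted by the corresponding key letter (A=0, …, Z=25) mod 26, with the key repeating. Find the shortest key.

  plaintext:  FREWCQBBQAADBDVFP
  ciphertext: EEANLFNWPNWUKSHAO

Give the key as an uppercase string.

ZNWRJPMV

  i= 0: E-F = 25 → Z
  i= 1: E-R = 13 → N
  i= 2: A-E = 22 → W
  i= 3: N-W = 17 → R
  i= 4: L-C =  9 → J
  i= 5: F-Q = 15 → P
  i= 6: N-B = 12 → M
  i= 7: W-B = 21 → V
  i= 8: P-Q = 25 → Z
  i= 9: N-A = 13 → N
  i=10: W-A = 22 → W
  i=11: U-D = 17 → R
  i=12: K-B =  9 → J
  i=13: S-D = 15 → P
  i=14: H-V = 12 → M
  i=15: A-F = 21 → V
  i=16: O-P = 25 → Z
  shifts repeat with period 8: ZNWRJPMV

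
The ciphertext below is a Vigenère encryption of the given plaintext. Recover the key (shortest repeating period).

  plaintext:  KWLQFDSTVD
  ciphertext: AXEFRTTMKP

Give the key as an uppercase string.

QBTPM

  i= 0: A-K = 16 → Q
  i= 1: X-W =  1 → B
  i= 2: E-L = 19 → T
  i= 3: F-Q = 15 → P
  i= 4: R-F = 12 → M
  i= 5: T-D = 16 → Q
  i= 6: T-S =  1 → B
  i= 7: M-T = 19 → T
  i= 8: K-V = 15 → P
  i= 9: P-D = 12 → M
  shifts repeat with period 5: QBTPM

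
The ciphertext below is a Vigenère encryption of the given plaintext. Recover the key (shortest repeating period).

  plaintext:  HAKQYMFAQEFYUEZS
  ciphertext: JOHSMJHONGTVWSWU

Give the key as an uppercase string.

  i= 0: J-H =  2 → C
  i= 1: O-A = 14 → O
  i= 2: H-K = 23 → X
  i= 3: S-Q =  2 → C
  i= 4: M-Y = 14 → O
  i= 5: J-M = 23 → X
  i= 6: H-F =  2 → C
  i= 7: O-A = 14 → O
  i= 8: N-Q = 23 → X
  i= 9: G-E =  2 → C
  i=10: T-F = 14 → O
  i=11: V-Y = 23 → X
  i=12: W-U =  2 → C
  i=13: S-E = 14 → O
  i=14: W-Z = 23 → X
  i=15: U-S =  2 → C
  shifts repeat with period 3: COX

COX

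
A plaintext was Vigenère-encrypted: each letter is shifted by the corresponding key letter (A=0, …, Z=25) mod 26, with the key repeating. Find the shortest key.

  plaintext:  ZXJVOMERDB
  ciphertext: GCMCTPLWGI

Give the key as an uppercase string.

HFD

  i= 0: G-Z =  7 → H
  i= 1: C-X =  5 → F
  i= 2: M-J =  3 → D
  i= 3: C-V =  7 → H
  i= 4: T-O =  5 → F
  i= 5: P-M =  3 → D
  i= 6: L-E =  7 → H
  i= 7: W-R =  5 → F
  i= 8: G-D =  3 → D
  i= 9: I-B =  7 → H
  shifts repeat with period 3: HFD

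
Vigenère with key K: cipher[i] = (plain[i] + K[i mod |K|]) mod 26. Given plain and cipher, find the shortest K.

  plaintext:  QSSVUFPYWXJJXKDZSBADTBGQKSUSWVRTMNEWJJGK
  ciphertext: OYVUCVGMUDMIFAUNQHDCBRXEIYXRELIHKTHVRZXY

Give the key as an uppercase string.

  i= 0: O-Q = 24 → Y
  i= 1: Y-S =  6 → G
  i= 2: V-S =  3 → D
  i= 3: U-V = 25 → Z
  i= 4: C-U =  8 → I
  i= 5: V-F = 16 → Q
  i= 6: G-P = 17 → R
  i= 7: M-Y = 14 → O
  i= 8: U-W = 24 → Y
  i= 9: D-X =  6 → G
  i=10: M-J =  3 → D
  i=11: I-J = 25 → Z
  i=12: F-X =  8 → I
  i=13: A-K = 16 → Q
  i=14: U-D = 17 → R
  i=15: N-Z = 14 → O
  i=16: Q-S = 24 → Y
  i=17: H-B =  6 → G
  i=18: D-A =  3 → D
  i=19: C-D = 25 → Z
  i=20: B-T =  8 → I
  i=21: R-B = 16 → Q
  i=22: X-G = 17 → R
  i=23: E-Q = 14 → O
  i=24: I-K = 24 → Y
  i=25: Y-S =  6 → G
  i=26: X-U =  3 → D
  i=27: R-S = 25 → Z
  i=28: E-W =  8 → I
  i=29: L-V = 16 → Q
  i=30: I-R = 17 → R
  i=31: H-T = 14 → O
  i=32: K-M = 24 → Y
  i=33: T-N =  6 → G
  i=34: H-E =  3 → D
  i=35: V-W = 25 → Z
  i=36: R-J =  8 → I
  i=37: Z-J = 16 → Q
  i=38: X-G = 17 → R
  i=39: Y-K = 14 → O
  shifts repeat with period 8: YGDZIQRO

YGDZIQRO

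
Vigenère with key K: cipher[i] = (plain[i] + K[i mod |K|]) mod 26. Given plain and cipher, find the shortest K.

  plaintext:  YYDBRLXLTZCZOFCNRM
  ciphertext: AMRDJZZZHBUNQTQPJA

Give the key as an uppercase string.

COOCSO

  i= 0: A-Y =  2 → C
  i= 1: M-Y = 14 → O
  i= 2: R-D = 14 → O
  i= 3: D-B =  2 → C
  i= 4: J-R = 18 → S
  i= 5: Z-L = 14 → O
  i= 6: Z-X =  2 → C
  i= 7: Z-L = 14 → O
  i= 8: H-T = 14 → O
  i= 9: B-Z =  2 → C
  i=10: U-C = 18 → S
  i=11: N-Z = 14 → O
  i=12: Q-O =  2 → C
  i=13: T-F = 14 → O
  i=14: Q-C = 14 → O
  i=15: P-N =  2 → C
  i=16: J-R = 18 → S
  i=17: A-M = 14 → O
  shifts repeat with period 6: COOCSO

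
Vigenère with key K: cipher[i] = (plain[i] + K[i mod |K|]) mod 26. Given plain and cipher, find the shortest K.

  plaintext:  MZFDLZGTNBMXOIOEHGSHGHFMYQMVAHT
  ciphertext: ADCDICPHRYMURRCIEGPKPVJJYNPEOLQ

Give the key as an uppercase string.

  i= 0: A-M = 14 → O
  i= 1: D-Z =  4 → E
  i= 2: C-F = 23 → X
  i= 3: D-D =  0 → A
  i= 4: I-L = 23 → X
  i= 5: C-Z =  3 → D
  i= 6: P-G =  9 → J
  i= 7: H-T = 14 → O
  i= 8: R-N =  4 → E
  i= 9: Y-B = 23 → X
  i=10: M-M =  0 → A
  i=11: U-X = 23 → X
  i=12: R-O =  3 → D
  i=13: R-I =  9 → J
  i=14: C-O = 14 → O
  i=15: I-E =  4 → E
  i=16: E-H = 23 → X
  i=17: G-G =  0 → A
  i=18: P-S = 23 → X
  i=19: K-H =  3 → D
  i=20: P-G =  9 → J
  i=21: V-H = 14 → O
  i=22: J-F =  4 → E
  i=23: J-M = 23 → X
  i=24: Y-Y =  0 → A
  i=25: N-Q = 23 → X
  i=26: P-M =  3 → D
  i=27: E-V =  9 → J
  i=28: O-A = 14 → O
  i=29: L-H =  4 → E
  i=30: Q-T = 23 → X
  shifts repeat with period 7: OEXAXDJ

OEXAXDJ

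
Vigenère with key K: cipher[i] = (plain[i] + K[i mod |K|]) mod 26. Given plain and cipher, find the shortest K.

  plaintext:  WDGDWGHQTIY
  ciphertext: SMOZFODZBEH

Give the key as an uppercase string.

  i= 0: S-W = 22 → W
  i= 1: M-D =  9 → J
  i= 2: O-G =  8 → I
  i= 3: Z-D = 22 → W
  i= 4: F-W =  9 → J
  i= 5: O-G =  8 → I
  i= 6: D-H = 22 → W
  i= 7: Z-Q =  9 → J
  i= 8: B-T =  8 → I
  i= 9: E-I = 22 → W
  i=10: H-Y =  9 → J
  shifts repeat with period 3: WJI

WJI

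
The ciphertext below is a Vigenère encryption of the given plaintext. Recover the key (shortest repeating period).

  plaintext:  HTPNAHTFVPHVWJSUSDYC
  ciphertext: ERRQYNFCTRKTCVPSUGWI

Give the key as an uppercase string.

XYCDYGM

  i= 0: E-H = 23 → X
  i= 1: R-T = 24 → Y
  i= 2: R-P =  2 → C
  i= 3: Q-N =  3 → D
  i= 4: Y-A = 24 → Y
  i= 5: N-H =  6 → G
  i= 6: F-T = 12 → M
  i= 7: C-F = 23 → X
  i= 8: T-V = 24 → Y
  i= 9: R-P =  2 → C
  i=10: K-H =  3 → D
  i=11: T-V = 24 → Y
  i=12: C-W =  6 → G
  i=13: V-J = 12 → M
  i=14: P-S = 23 → X
  i=15: S-U = 24 → Y
  i=16: U-S =  2 → C
  i=17: G-D =  3 → D
  i=18: W-Y = 24 → Y
  i=19: I-C =  6 → G
  shifts repeat with period 7: XYCDYGM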